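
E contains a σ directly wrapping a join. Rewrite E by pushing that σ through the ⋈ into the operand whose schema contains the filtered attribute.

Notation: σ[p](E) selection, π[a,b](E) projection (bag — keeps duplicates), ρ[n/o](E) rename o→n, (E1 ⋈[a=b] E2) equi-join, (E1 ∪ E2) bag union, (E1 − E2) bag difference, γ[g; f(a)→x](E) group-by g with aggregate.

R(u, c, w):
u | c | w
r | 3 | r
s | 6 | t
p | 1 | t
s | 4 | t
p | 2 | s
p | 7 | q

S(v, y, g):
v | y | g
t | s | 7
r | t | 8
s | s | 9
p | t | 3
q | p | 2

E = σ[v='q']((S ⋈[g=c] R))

σ filters on v, owned by the left side.
E' = (σ[v='q'](S) ⋈[g=c] R)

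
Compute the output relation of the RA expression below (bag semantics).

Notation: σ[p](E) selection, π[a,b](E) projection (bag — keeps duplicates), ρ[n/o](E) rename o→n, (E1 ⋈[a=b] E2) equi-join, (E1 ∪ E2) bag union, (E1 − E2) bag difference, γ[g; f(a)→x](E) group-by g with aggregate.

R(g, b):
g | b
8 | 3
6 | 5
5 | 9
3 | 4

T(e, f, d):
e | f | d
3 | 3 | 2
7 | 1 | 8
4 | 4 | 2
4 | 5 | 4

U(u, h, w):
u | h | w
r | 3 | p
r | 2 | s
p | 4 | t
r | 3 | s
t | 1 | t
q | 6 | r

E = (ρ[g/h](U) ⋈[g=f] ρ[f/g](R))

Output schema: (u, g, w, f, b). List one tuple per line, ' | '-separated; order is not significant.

Subexpression sizes:
  U → 6
  ρ[g/h](U) → 6
  R → 4
  ρ[f/g](R) → 4
  (ρ[g/h](U) ⋈[g=f] ρ[f/g](R)) → 3

== RESULT ==
u | g | w | f | b
q | 6 | r | 6 | 5
r | 3 | p | 3 | 4
r | 3 | s | 3 | 4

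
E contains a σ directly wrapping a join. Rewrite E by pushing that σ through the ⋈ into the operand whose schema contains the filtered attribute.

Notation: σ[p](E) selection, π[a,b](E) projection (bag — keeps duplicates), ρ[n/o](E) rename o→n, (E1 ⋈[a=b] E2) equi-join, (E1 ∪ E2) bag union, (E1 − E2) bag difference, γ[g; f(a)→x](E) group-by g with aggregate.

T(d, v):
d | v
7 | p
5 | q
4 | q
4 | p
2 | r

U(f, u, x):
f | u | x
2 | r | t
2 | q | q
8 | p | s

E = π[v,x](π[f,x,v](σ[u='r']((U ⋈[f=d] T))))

σ filters on u, owned by the left side.
E' = π[v,x](π[f,x,v]((σ[u='r'](U) ⋈[f=d] T)))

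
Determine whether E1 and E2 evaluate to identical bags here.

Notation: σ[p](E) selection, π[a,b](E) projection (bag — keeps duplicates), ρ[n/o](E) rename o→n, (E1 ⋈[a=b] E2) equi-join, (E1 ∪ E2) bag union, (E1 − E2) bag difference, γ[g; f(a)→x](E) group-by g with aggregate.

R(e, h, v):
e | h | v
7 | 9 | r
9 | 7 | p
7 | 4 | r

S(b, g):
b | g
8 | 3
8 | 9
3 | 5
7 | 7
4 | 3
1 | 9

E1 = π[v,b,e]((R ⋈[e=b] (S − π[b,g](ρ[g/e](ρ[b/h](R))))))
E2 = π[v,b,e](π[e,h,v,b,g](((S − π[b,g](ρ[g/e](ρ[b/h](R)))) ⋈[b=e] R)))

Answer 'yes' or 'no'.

E1 stepwise |·|:
  R → 3
  S → 6
  R → 3
  ρ[b/h](R) → 3
  ρ[g/e](ρ[b/h](R)) → 3
  π[b,g](ρ[g/e](ρ[b/h](R))) → 3
  (S − π[b,g](ρ[g/e](ρ[b/h](R)))) → 6
  (R ⋈[e=b] (S − π[b,g](ρ[g/e](ρ[b/h](R))))) → 2
  π[v,b,e]((R ⋈[e=b] (S − π[b,g](ρ[g/e](ρ[b/h](R)))))) → 2
E2 stepwise |·|:
  S → 6
  R → 3
  ρ[b/h](R) → 3
  ρ[g/e](ρ[b/h](R)) → 3
  π[b,g](ρ[g/e](ρ[b/h](R))) → 3
  (S − π[b,g](ρ[g/e](ρ[b/h](R)))) → 6
  R → 3
  ((S − π[b,g](ρ[g/e](ρ[b/h](R)))) ⋈[b=e] R) → 2
  π[e,h,v,b,g](((S − π[b,g](ρ[g/e](ρ[b/h](R)))) ⋈[b=e] R)) → 2
  π[v,b,e](π[e,h,v,b,g](((S − π[b,g](ρ[g/e](ρ[b/h](R)))) ⋈[b=e] R))) → 2

E1 and E2 produce the same multiset:
v | b | e
r | 7 | 7
r | 7 | 7

yes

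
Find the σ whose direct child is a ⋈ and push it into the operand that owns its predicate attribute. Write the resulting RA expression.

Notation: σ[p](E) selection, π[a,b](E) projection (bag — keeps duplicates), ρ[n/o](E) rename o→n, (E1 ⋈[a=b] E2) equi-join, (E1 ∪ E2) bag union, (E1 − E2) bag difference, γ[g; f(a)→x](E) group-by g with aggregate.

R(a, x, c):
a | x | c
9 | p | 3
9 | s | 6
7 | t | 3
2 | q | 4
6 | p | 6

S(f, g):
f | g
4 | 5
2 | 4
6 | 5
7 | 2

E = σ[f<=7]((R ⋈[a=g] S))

σ filters on f, owned by the right side.
E' = (R ⋈[a=g] σ[f<=7](S))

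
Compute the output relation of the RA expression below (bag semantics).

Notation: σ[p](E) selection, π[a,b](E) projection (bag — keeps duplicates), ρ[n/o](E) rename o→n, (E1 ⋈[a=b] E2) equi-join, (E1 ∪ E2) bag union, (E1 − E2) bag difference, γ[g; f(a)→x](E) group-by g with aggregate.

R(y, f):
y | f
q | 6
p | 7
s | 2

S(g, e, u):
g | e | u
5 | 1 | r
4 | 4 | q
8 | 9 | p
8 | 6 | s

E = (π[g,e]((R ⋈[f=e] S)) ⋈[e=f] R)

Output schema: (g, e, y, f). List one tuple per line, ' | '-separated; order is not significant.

Subexpression sizes:
  R → 3
  S → 4
  (R ⋈[f=e] S) → 1
  π[g,e]((R ⋈[f=e] S)) → 1
  R → 3
  (π[g,e]((R ⋈[f=e] S)) ⋈[e=f] R) → 1

== RESULT ==
g | e | y | f
8 | 6 | q | 6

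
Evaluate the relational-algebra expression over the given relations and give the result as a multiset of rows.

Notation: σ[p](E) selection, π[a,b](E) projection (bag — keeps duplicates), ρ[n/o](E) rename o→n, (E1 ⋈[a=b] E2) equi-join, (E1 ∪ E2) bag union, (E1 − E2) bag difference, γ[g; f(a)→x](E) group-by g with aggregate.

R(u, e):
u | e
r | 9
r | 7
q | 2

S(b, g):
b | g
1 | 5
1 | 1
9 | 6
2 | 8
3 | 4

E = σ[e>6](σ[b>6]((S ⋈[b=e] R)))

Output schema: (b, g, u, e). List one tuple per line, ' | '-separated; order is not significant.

Row counts bottom-up:
  S → 5
  R → 3
  (S ⋈[b=e] R) → 2
  σ[b>6]((S ⋈[b=e] R)) → 1
  σ[e>6](σ[b>6]((S ⋈[b=e] R))) → 1

== RESULT ==
b | g | u | e
9 | 6 | r | 9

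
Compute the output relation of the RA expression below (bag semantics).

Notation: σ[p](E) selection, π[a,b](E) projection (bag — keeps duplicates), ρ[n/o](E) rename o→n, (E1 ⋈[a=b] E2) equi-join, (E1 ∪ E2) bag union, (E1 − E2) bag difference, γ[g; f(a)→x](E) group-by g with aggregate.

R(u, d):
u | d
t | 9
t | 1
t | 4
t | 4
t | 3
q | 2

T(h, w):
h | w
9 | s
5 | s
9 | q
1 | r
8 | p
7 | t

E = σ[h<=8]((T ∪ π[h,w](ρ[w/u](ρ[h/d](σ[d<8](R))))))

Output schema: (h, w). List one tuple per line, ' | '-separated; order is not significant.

Row counts bottom-up:
  T → 6
  R → 6
  σ[d<8](R) → 5
  ρ[h/d](σ[d<8](R)) → 5
  ρ[w/u](ρ[h/d](σ[d<8](R))) → 5
  π[h,w](ρ[w/u](ρ[h/d](σ[d<8](R)))) → 5
  (T ∪ π[h,w](ρ[w/u](ρ[h/d](σ[d<8](R))))) → 11
  σ[h<=8]((T ∪ π[h,w](ρ[w/u](ρ[h/d](σ[d<8](R)))))) → 9

== RESULT ==
h | w
1 | r
1 | t
2 | q
3 | t
4 | t
4 | t
5 | s
7 | t
8 | p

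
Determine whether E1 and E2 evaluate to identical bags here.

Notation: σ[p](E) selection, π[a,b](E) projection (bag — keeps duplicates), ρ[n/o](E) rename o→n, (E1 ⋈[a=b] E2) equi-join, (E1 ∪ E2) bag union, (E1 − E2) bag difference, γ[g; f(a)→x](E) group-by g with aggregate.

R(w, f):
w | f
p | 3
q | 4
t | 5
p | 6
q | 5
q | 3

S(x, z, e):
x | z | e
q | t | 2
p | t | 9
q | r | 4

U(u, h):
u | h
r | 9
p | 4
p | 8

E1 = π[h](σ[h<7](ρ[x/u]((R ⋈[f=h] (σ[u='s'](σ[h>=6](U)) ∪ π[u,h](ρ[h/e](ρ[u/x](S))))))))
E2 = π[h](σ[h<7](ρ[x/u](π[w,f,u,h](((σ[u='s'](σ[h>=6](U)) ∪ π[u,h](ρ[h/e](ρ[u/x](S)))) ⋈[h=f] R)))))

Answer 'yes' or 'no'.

E1 stepwise |·|:
  R → 6
  U → 3
  σ[h>=6](U) → 2
  σ[u='s'](σ[h>=6](U)) → 0
  S → 3
  ρ[u/x](S) → 3
  ρ[h/e](ρ[u/x](S)) → 3
  π[u,h](ρ[h/e](ρ[u/x](S))) → 3
  (σ[u='s'](σ[h>=6](U)) ∪ π[u,h](ρ[h/e](ρ[u/x](S)))) → 3
  (R ⋈[f=h] (σ[u='s'](σ[h>=6](U)) ∪ π[u,h](ρ[h/e](ρ[u/x](S))))) → 1
  ρ[x/u]((R ⋈[f=h] (σ[u='s'](σ[h>=6](U)) ∪ π[u,h](ρ[h/e](ρ[u/x](S)))))) → 1
  σ[h<7](ρ[x/u]((R ⋈[f=h] (σ[u='s'](σ[h>=6](U)) ∪ π[u,h](ρ[h/e](ρ[u/x](S))))))) → 1
  π[h](σ[h<7](ρ[x/u]((R ⋈[f=h] (σ[u='s'](σ[h>=6](U)) ∪ π[u,h](ρ[h/e](ρ[u/x](S)))))))) → 1
E2 stepwise |·|:
  U → 3
  σ[h>=6](U) → 2
  σ[u='s'](σ[h>=6](U)) → 0
  S → 3
  ρ[u/x](S) → 3
  ρ[h/e](ρ[u/x](S)) → 3
  π[u,h](ρ[h/e](ρ[u/x](S))) → 3
  (σ[u='s'](σ[h>=6](U)) ∪ π[u,h](ρ[h/e](ρ[u/x](S)))) → 3
  R → 6
  ((σ[u='s'](σ[h>=6](U)) ∪ π[u,h](ρ[h/e](ρ[u/x](S)))) ⋈[h=f] R) → 1
  π[w,f,u,h](((σ[u='s'](σ[h>=6](U)) ∪ π[u,h](ρ[h/e](ρ[u/x](S)))) ⋈[h=f] R)) → 1
  ρ[x/u](π[w,f,u,h](((σ[u='s'](σ[h>=6](U)) ∪ π[u,h](ρ[h/e](ρ[u/x](S)))) ⋈[h=f] R))) → 1
  σ[h<7](ρ[x/u](π[w,f,u,h](((σ[u='s'](σ[h>=6](U)) ∪ π[u,h](ρ[h/e](ρ[u/x](S)))) ⋈[h=f] R)))) → 1
  π[h](σ[h<7](ρ[x/u](π[w,f,u,h](((σ[u='s'](σ[h>=6](U)) ∪ π[u,h](ρ[h/e](ρ[u/x](S)))) ⋈[h=f] R))))) → 1

E1 and E2 produce the same multiset:
h
4

yes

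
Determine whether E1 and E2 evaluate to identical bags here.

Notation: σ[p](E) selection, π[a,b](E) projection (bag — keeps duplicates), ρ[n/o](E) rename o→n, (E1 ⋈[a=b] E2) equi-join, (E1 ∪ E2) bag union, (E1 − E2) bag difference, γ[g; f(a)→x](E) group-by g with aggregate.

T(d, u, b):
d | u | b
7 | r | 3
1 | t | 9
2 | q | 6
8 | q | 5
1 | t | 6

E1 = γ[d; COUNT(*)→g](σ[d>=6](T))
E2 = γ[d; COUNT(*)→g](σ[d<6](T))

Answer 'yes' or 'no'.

E1 stepwise |·|:
  T → 5
  σ[d>=6](T) → 2
  γ[d; COUNT(*)→g](σ[d>=6](T)) → 2
E2 stepwise |·|:
  T → 5
  σ[d<6](T) → 3
  γ[d; COUNT(*)→g](σ[d<6](T)) → 2

E1 result:
d | g
7 | 1
8 | 1
E2 result:
d | g
1 | 2
2 | 1
Witness: (1, 2) appears 0× in E1 but 1× in E2.

no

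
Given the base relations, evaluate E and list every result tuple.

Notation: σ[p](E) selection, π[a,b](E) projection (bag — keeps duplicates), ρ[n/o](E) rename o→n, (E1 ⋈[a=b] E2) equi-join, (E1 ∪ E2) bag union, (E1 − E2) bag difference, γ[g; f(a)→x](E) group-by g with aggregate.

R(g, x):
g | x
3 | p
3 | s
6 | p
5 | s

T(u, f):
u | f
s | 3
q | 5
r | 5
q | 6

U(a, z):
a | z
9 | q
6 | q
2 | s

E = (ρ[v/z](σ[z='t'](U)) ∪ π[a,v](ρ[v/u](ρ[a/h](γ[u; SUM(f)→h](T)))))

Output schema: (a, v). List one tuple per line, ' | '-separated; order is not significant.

Per-node cardinality:
  U → 3
  σ[z='t'](U) → 0
  ρ[v/z](σ[z='t'](U)) → 0
  T → 4
  γ[u; SUM(f)→h](T) → 3
  ρ[a/h](γ[u; SUM(f)→h](T)) → 3
  ρ[v/u](ρ[a/h](γ[u; SUM(f)→h](T))) → 3
  π[a,v](ρ[v/u](ρ[a/h](γ[u; SUM(f)→h](T)))) → 3
  (ρ[v/z](σ[z='t'](U)) ∪ π[a,v](ρ[v/u](ρ[a/h](γ[u; SUM(f)→h](T))))) → 3

== RESULT ==
a | v
3 | s
5 | r
11 | q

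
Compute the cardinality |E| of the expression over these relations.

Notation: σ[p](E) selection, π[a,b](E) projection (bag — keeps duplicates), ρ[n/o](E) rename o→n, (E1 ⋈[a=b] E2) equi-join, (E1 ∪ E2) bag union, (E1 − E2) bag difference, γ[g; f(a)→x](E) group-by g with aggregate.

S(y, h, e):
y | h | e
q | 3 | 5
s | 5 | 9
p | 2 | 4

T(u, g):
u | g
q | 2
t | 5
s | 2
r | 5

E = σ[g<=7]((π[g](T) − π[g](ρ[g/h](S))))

Stepwise |·|:
  T → 4
  π[g](T) → 4
  S → 3
  ρ[g/h](S) → 3
  π[g](ρ[g/h](S)) → 3
  (π[g](T) − π[g](ρ[g/h](S))) → 2
  σ[g<=7]((π[g](T) − π[g](ρ[g/h](S)))) → 2

|E| = 2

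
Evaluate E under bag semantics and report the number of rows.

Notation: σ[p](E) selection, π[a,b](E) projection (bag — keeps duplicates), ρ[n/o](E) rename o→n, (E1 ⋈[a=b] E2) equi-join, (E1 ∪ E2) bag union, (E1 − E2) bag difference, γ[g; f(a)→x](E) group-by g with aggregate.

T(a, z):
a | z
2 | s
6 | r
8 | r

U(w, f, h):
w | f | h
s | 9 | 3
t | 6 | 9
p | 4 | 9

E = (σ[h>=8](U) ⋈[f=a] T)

Row counts bottom-up:
  U → 3
  σ[h>=8](U) → 2
  T → 3
  (σ[h>=8](U) ⋈[f=a] T) → 1

|E| = 1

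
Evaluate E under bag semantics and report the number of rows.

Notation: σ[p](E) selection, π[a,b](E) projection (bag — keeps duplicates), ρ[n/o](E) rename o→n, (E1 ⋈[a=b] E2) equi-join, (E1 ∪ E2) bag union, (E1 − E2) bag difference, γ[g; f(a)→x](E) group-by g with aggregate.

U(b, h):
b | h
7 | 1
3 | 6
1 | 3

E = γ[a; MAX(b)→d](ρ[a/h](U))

Per-node cardinality:
  U → 3
  ρ[a/h](U) → 3
  γ[a; MAX(b)→d](ρ[a/h](U)) → 3

|E| = 3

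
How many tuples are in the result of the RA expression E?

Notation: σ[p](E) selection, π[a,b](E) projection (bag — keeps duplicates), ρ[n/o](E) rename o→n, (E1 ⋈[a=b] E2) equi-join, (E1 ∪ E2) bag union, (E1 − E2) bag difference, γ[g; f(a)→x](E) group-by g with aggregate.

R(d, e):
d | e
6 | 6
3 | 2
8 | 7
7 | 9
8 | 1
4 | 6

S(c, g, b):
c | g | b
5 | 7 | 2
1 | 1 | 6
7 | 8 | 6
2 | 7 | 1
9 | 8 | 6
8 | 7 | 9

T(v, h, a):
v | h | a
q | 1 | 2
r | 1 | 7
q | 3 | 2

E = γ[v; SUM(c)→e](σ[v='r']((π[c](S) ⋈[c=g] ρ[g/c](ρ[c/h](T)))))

Stepwise |·|:
  S → 6
  π[c](S) → 6
  T → 3
  ρ[c/h](T) → 3
  ρ[g/c](ρ[c/h](T)) → 3
  (π[c](S) ⋈[c=g] ρ[g/c](ρ[c/h](T))) → 2
  σ[v='r']((π[c](S) ⋈[c=g] ρ[g/c](ρ[c/h](T)))) → 1
  γ[v; SUM(c)→e](σ[v='r']((π[c](S) ⋈[c=g] ρ[g/c](ρ[c/h](T))))) → 1

|E| = 1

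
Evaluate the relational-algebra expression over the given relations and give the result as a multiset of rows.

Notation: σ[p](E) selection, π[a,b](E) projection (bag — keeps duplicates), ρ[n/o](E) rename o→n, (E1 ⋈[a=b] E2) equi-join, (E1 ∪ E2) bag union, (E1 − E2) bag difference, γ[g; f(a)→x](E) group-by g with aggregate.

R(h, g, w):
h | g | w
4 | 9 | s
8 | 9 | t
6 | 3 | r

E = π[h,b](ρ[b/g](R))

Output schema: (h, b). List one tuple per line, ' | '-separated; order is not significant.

Per-node cardinality:
  R → 3
  ρ[b/g](R) → 3
  π[h,b](ρ[b/g](R)) → 3

== RESULT ==
h | b
4 | 9
6 | 3
8 | 9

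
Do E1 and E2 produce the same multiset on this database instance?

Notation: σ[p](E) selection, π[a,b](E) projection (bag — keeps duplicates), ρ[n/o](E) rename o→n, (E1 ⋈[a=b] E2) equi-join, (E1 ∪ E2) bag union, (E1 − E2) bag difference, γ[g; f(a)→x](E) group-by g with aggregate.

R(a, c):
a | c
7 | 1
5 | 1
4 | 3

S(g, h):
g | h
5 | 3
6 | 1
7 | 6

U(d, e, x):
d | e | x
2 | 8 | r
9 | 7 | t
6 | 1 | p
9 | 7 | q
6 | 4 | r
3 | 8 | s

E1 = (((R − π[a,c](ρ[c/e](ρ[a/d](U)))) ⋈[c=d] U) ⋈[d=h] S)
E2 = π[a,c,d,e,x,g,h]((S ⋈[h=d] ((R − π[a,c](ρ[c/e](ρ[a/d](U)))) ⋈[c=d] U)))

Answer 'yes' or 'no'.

E1 subexpression sizes:
  R → 3
  U → 6
  ρ[a/d](U) → 6
  ρ[c/e](ρ[a/d](U)) → 6
  π[a,c](ρ[c/e](ρ[a/d](U))) → 6
  (R − π[a,c](ρ[c/e](ρ[a/d](U)))) → 3
  U → 6
  ((R − π[a,c](ρ[c/e](ρ[a/d](U)))) ⋈[c=d] U) → 1
  S → 3
  (((R − π[a,c](ρ[c/e](ρ[a/d](U)))) ⋈[c=d] U) ⋈[d=h] S) → 1
E2 subexpression sizes:
  S → 3
  R → 3
  U → 6
  ρ[a/d](U) → 6
  ρ[c/e](ρ[a/d](U)) → 6
  π[a,c](ρ[c/e](ρ[a/d](U))) → 6
  (R − π[a,c](ρ[c/e](ρ[a/d](U)))) → 3
  U → 6
  ((R − π[a,c](ρ[c/e](ρ[a/d](U)))) ⋈[c=d] U) → 1
  (S ⋈[h=d] ((R − π[a,c](ρ[c/e](ρ[a/d](U)))) ⋈[c=d] U)) → 1
  π[a,c,d,e,x,g,h]((S ⋈[h=d] ((R − π[a,c](ρ[c/e](ρ[a/d](U)))) ⋈[c=d] U))) → 1

E1 and E2 produce the same multiset:
a | c | d | e | x | g | h
4 | 3 | 3 | 8 | s | 5 | 3

yes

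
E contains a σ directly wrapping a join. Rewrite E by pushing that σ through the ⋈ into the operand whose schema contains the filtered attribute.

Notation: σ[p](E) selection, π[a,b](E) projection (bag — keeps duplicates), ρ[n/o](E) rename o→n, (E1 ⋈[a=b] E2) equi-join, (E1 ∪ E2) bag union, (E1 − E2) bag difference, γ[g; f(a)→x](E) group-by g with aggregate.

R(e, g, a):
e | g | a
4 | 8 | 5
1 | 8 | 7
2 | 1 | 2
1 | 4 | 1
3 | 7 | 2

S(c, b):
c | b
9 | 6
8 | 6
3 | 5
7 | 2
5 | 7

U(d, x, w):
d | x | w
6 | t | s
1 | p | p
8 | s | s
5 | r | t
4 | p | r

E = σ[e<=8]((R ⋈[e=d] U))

σ filters on e, owned by the left side.
E' = (σ[e<=8](R) ⋈[e=d] U)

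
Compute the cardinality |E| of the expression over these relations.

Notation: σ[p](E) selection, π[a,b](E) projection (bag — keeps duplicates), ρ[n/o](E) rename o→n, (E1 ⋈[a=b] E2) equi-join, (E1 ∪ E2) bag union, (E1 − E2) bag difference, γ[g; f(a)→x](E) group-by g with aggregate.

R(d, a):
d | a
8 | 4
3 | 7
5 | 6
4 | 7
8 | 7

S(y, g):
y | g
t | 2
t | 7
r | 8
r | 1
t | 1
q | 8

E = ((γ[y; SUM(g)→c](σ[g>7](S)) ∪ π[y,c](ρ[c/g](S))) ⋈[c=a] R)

Stepwise |·|:
  S → 6
  σ[g>7](S) → 2
  γ[y; SUM(g)→c](σ[g>7](S)) → 2
  S → 6
  ρ[c/g](S) → 6
  π[y,c](ρ[c/g](S)) → 6
  (γ[y; SUM(g)→c](σ[g>7](S)) ∪ π[y,c](ρ[c/g](S))) → 8
  R → 5
  ((γ[y; SUM(g)→c](σ[g>7](S)) ∪ π[y,c](ρ[c/g](S))) ⋈[c=a] R) → 3

|E| = 3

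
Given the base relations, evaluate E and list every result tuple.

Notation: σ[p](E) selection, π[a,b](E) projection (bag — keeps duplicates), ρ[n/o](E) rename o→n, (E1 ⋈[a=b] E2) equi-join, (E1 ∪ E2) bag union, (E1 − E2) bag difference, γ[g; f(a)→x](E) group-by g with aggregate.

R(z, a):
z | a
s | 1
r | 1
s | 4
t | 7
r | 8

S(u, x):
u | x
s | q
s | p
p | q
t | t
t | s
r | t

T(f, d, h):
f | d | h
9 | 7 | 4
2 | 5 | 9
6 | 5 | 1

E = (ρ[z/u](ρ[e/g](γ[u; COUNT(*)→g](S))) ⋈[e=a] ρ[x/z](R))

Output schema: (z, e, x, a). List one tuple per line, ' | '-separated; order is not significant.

Subexpression sizes:
  S → 6
  γ[u; COUNT(*)→g](S) → 4
  ρ[e/g](γ[u; COUNT(*)→g](S)) → 4
  ρ[z/u](ρ[e/g](γ[u; COUNT(*)→g](S))) → 4
  R → 5
  ρ[x/z](R) → 5
  (ρ[z/u](ρ[e/g](γ[u; COUNT(*)→g](S))) ⋈[e=a] ρ[x/z](R)) → 4

== RESULT ==
z | e | x | a
p | 1 | r | 1
p | 1 | s | 1
r | 1 | r | 1
r | 1 | s | 1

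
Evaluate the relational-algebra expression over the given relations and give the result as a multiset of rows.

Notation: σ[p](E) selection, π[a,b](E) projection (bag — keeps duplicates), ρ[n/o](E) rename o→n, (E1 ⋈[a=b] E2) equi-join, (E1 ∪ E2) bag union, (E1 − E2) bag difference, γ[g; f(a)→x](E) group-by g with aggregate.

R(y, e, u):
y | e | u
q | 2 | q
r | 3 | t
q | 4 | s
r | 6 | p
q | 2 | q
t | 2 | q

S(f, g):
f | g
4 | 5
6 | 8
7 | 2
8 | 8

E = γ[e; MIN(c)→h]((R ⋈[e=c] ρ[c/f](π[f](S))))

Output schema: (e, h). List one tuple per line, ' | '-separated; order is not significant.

Subexpression sizes:
  R → 6
  S → 4
  π[f](S) → 4
  ρ[c/f](π[f](S)) → 4
  (R ⋈[e=c] ρ[c/f](π[f](S))) → 2
  γ[e; MIN(c)→h]((R ⋈[e=c] ρ[c/f](π[f](S)))) → 2

== RESULT ==
e | h
4 | 4
6 | 6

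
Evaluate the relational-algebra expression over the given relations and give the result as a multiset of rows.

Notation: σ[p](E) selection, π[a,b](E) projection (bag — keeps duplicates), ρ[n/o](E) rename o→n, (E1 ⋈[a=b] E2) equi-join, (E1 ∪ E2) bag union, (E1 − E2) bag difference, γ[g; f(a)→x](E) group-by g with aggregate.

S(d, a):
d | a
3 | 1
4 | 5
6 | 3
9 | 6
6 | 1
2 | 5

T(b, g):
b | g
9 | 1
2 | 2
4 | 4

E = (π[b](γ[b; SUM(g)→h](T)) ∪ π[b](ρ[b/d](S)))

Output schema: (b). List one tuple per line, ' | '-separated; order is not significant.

Per-node cardinality:
  T → 3
  γ[b; SUM(g)→h](T) → 3
  π[b](γ[b; SUM(g)→h](T)) → 3
  S → 6
  ρ[b/d](S) → 6
  π[b](ρ[b/d](S)) → 6
  (π[b](γ[b; SUM(g)→h](T)) ∪ π[b](ρ[b/d](S))) → 9

== RESULT ==
b
2
2
3
4
4
6
6
9
9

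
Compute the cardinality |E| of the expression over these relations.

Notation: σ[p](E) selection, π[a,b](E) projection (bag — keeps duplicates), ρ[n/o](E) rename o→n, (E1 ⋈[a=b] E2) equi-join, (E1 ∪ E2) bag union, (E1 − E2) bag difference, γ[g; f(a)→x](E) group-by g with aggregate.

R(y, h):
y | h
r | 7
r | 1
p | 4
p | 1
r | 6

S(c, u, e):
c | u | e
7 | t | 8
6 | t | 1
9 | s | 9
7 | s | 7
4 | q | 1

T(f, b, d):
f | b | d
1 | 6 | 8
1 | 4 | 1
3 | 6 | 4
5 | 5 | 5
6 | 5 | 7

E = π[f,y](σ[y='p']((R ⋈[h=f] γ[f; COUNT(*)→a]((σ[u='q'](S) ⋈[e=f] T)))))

Row counts bottom-up:
  R → 5
  S → 5
  σ[u='q'](S) → 1
  T → 5
  (σ[u='q'](S) ⋈[e=f] T) → 2
  γ[f; COUNT(*)→a]((σ[u='q'](S) ⋈[e=f] T)) → 1
  (R ⋈[h=f] γ[f; COUNT(*)→a]((σ[u='q'](S) ⋈[e=f] T))) → 2
  σ[y='p']((R ⋈[h=f] γ[f; COUNT(*)→a]((σ[u='q'](S) ⋈[e=f] T)))) → 1
  π[f,y](σ[y='p']((R ⋈[h=f] γ[f; COUNT(*)→a]((σ[u='q'](S) ⋈[e=f] T))))) → 1

|E| = 1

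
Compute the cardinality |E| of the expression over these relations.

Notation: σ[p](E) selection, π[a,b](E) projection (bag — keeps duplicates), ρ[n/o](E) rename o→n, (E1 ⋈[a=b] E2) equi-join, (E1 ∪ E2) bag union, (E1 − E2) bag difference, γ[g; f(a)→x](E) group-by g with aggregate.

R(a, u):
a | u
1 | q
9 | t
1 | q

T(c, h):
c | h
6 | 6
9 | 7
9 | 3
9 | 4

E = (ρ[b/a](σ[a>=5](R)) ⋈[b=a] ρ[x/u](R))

Stepwise |·|:
  R → 3
  σ[a>=5](R) → 1
  ρ[b/a](σ[a>=5](R)) → 1
  R → 3
  ρ[x/u](R) → 3
  (ρ[b/a](σ[a>=5](R)) ⋈[b=a] ρ[x/u](R)) → 1

|E| = 1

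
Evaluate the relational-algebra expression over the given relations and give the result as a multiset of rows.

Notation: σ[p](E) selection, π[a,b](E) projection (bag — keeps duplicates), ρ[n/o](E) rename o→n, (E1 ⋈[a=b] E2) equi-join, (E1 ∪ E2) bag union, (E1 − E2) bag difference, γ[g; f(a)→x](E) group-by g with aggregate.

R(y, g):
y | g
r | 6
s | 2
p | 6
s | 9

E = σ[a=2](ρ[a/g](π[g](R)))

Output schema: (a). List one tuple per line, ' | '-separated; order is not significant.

Row counts bottom-up:
  R → 4
  π[g](R) → 4
  ρ[a/g](π[g](R)) → 4
  σ[a=2](ρ[a/g](π[g](R))) → 1

== RESULT ==
a
2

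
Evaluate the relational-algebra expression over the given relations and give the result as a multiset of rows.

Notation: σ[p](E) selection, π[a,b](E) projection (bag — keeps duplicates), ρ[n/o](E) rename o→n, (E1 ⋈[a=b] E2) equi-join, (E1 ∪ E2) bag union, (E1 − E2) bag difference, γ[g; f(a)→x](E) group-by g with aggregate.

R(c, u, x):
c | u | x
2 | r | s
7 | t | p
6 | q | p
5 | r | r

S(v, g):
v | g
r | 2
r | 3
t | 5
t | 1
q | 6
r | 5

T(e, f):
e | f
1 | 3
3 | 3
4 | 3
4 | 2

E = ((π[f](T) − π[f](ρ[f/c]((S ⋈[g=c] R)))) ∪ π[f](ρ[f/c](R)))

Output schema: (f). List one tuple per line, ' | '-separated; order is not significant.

Row counts bottom-up:
  T → 4
  π[f](T) → 4
  S → 6
  R → 4
  (S ⋈[g=c] R) → 4
  ρ[f/c]((S ⋈[g=c] R)) → 4
  π[f](ρ[f/c]((S ⋈[g=c] R))) → 4
  (π[f](T) − π[f](ρ[f/c]((S ⋈[g=c] R)))) → 3
  R → 4
  ρ[f/c](R) → 4
  π[f](ρ[f/c](R)) → 4
  ((π[f](T) − π[f](ρ[f/c]((S ⋈[g=c] R)))) ∪ π[f](ρ[f/c](R))) → 7

== RESULT ==
f
2
3
3
3
5
6
7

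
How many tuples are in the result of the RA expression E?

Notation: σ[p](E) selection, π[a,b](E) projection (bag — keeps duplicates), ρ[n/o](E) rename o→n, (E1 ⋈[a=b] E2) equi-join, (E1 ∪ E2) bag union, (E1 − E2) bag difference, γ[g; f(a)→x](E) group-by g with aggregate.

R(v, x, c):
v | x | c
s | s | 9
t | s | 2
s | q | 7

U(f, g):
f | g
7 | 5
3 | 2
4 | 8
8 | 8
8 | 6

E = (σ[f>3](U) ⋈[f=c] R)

Row counts bottom-up:
  U → 5
  σ[f>3](U) → 4
  R → 3
  (σ[f>3](U) ⋈[f=c] R) → 1

|E| = 1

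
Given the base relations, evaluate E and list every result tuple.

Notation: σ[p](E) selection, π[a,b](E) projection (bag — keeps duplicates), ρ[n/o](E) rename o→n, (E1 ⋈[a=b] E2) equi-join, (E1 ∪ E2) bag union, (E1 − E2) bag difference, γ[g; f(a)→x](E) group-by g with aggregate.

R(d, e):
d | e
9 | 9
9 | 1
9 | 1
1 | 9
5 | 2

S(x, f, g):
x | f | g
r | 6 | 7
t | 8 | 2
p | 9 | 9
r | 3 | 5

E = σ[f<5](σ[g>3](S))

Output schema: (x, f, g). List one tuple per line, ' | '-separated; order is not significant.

Subexpression sizes:
  S → 4
  σ[g>3](S) → 3
  σ[f<5](σ[g>3](S)) → 1

== RESULT ==
x | f | g
r | 3 | 5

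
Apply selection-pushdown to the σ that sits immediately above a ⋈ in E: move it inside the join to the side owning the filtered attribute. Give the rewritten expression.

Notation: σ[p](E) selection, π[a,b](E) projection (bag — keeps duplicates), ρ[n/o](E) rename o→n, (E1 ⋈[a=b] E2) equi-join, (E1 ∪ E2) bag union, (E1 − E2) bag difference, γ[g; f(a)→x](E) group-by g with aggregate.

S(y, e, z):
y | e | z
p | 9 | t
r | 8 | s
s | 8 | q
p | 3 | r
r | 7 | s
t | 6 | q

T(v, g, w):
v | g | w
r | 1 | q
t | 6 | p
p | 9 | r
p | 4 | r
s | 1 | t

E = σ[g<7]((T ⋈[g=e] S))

σ filters on g, owned by the left side.
E' = (σ[g<7](T) ⋈[g=e] S)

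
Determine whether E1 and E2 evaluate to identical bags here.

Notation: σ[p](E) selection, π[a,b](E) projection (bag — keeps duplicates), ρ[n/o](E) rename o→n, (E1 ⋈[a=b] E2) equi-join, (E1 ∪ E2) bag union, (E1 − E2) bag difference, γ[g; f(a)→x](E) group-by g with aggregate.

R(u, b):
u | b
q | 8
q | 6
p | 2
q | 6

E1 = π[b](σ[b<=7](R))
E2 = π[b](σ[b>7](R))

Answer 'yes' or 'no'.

E1 stepwise |·|:
  R → 4
  σ[b<=7](R) → 3
  π[b](σ[b<=7](R)) → 3
E2 stepwise |·|:
  R → 4
  σ[b>7](R) → 1
  π[b](σ[b>7](R)) → 1

E1 result:
b
2
6
6
E2 result:
b
8
Witness: (6,) appears 2× in E1 but 0× in E2.

no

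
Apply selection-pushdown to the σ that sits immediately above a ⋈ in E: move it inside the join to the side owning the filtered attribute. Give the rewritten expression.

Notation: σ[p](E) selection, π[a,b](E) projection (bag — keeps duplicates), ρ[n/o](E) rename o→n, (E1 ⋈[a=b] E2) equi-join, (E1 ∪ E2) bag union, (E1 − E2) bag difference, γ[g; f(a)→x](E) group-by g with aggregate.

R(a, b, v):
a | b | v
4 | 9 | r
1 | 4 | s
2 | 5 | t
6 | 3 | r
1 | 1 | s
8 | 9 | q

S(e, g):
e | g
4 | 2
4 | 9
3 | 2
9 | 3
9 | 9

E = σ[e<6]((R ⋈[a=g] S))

σ filters on e, owned by the right side.
E' = (R ⋈[a=g] σ[e<6](S))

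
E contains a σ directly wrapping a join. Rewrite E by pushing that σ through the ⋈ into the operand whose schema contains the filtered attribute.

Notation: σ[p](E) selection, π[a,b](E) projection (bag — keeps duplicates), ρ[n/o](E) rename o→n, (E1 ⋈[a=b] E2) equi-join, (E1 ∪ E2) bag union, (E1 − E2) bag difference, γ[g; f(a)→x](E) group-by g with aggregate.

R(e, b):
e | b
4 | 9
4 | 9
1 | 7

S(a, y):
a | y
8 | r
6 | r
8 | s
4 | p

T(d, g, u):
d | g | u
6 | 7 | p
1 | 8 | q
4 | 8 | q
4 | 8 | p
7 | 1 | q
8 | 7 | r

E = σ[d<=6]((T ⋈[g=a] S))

σ filters on d, owned by the left side.
E' = (σ[d<=6](T) ⋈[g=a] S)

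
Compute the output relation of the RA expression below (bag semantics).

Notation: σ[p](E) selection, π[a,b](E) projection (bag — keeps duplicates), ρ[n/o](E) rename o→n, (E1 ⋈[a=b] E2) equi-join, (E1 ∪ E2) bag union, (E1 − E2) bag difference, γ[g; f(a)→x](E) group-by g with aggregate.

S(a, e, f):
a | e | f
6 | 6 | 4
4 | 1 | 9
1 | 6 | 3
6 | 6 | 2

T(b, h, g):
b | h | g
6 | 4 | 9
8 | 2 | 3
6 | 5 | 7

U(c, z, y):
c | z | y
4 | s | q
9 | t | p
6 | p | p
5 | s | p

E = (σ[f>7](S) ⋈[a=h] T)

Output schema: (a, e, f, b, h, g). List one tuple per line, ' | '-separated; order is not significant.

Row counts bottom-up:
  S → 4
  σ[f>7](S) → 1
  T → 3
  (σ[f>7](S) ⋈[a=h] T) → 1

== RESULT ==
a | e | f | b | h | g
4 | 1 | 9 | 6 | 4 | 9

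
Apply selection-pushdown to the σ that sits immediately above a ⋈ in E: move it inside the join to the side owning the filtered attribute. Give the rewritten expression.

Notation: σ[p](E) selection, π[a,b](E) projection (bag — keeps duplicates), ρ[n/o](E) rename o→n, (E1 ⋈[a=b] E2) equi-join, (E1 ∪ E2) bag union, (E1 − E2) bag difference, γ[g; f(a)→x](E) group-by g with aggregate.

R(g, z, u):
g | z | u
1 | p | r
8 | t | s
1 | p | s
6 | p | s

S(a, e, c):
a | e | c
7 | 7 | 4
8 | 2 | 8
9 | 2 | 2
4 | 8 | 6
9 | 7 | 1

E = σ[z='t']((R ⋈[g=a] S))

σ filters on z, owned by the left side.
E' = (σ[z='t'](R) ⋈[g=a] S)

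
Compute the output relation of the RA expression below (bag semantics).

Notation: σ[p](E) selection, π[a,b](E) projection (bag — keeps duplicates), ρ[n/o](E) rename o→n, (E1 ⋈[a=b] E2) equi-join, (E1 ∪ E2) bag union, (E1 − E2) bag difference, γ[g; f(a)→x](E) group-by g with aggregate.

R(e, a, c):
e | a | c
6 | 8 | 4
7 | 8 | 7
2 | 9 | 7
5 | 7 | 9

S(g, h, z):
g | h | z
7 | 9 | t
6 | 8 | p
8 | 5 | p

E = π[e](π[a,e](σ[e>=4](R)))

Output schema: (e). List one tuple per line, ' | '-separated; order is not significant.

Stepwise |·|:
  R → 4
  σ[e>=4](R) → 3
  π[a,e](σ[e>=4](R)) → 3
  π[e](π[a,e](σ[e>=4](R))) → 3

== RESULT ==
e
5
6
7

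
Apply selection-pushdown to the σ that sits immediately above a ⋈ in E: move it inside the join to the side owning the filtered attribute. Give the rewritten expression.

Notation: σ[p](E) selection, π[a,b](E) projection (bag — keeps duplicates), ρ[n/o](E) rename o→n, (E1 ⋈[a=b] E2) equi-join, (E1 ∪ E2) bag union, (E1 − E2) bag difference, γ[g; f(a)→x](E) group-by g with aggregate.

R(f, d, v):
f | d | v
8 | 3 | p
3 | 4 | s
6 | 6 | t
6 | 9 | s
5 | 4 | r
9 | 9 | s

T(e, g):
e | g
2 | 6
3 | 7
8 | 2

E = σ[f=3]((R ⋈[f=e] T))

σ filters on f, owned by the left side.
E' = (σ[f=3](R) ⋈[f=e] T)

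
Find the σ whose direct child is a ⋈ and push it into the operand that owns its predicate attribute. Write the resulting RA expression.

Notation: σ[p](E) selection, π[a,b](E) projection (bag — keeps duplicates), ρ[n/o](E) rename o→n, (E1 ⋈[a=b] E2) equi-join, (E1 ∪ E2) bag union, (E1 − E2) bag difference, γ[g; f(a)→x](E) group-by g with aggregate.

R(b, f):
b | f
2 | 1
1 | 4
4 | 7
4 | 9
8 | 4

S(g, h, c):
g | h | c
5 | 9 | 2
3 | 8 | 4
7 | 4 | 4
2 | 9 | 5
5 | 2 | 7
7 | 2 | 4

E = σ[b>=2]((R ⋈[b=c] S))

σ filters on b, owned by the left side.
E' = (σ[b>=2](R) ⋈[b=c] S)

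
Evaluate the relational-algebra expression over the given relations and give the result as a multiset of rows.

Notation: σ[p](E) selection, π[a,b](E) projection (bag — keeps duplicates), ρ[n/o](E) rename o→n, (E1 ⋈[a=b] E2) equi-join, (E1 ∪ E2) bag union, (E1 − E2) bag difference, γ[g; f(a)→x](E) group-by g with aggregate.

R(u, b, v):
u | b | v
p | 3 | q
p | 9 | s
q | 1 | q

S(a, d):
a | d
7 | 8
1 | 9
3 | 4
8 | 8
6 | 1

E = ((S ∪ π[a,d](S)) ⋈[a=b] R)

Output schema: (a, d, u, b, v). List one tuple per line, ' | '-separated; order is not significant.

Stepwise |·|:
  S → 5
  S → 5
  π[a,d](S) → 5
  (S ∪ π[a,d](S)) → 10
  R → 3
  ((S ∪ π[a,d](S)) ⋈[a=b] R) → 4

== RESULT ==
a | d | u | b | v
1 | 9 | q | 1 | q
1 | 9 | q | 1 | q
3 | 4 | p | 3 | q
3 | 4 | p | 3 | q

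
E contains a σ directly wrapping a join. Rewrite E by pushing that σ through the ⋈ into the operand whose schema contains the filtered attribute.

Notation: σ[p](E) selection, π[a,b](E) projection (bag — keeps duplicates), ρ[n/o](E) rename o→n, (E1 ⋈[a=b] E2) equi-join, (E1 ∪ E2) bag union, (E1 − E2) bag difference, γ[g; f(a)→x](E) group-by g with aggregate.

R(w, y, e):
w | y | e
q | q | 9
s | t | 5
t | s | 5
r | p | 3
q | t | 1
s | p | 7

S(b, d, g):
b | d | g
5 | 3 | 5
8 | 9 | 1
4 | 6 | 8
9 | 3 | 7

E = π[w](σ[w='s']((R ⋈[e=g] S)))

σ filters on w, owned by the left side.
E' = π[w]((σ[w='s'](R) ⋈[e=g] S))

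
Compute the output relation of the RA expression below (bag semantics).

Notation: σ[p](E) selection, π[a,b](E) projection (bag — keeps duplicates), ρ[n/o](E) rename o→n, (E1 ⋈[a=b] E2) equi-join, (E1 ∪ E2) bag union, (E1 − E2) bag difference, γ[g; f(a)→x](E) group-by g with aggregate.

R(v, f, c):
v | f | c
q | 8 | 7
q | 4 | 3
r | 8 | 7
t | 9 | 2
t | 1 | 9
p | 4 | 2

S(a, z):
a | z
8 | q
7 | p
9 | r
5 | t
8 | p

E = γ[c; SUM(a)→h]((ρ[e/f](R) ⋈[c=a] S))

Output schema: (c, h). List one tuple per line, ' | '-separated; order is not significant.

Subexpression sizes:
  R → 6
  ρ[e/f](R) → 6
  S → 5
  (ρ[e/f](R) ⋈[c=a] S) → 3
  γ[c; SUM(a)→h]((ρ[e/f](R) ⋈[c=a] S)) → 2

== RESULT ==
c | h
7 | 14
9 | 9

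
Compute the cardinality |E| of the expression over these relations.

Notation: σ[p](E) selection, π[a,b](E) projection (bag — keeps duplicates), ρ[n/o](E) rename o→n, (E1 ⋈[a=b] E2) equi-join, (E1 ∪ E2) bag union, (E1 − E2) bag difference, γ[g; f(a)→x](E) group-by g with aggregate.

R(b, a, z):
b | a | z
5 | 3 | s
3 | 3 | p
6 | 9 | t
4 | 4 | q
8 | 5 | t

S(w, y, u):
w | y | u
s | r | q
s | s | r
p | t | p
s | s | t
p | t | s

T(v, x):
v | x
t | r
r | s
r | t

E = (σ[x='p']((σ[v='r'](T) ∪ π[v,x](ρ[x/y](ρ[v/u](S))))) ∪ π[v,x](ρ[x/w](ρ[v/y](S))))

Subexpression sizes:
  T → 3
  σ[v='r'](T) → 2
  S → 5
  ρ[v/u](S) → 5
  ρ[x/y](ρ[v/u](S)) → 5
  π[v,x](ρ[x/y](ρ[v/u](S))) → 5
  (σ[v='r'](T) ∪ π[v,x](ρ[x/y](ρ[v/u](S)))) → 7
  σ[x='p']((σ[v='r'](T) ∪ π[v,x](ρ[x/y](ρ[v/u](S))))) → 0
  S → 5
  ρ[v/y](S) → 5
  ρ[x/w](ρ[v/y](S)) → 5
  π[v,x](ρ[x/w](ρ[v/y](S))) → 5
  (σ[x='p']((σ[v='r'](T) ∪ π[v,x](ρ[x/y](ρ[v/u](S))))) ∪ π[v,x](ρ[x/w](ρ[v/y](S)))) → 5

|E| = 5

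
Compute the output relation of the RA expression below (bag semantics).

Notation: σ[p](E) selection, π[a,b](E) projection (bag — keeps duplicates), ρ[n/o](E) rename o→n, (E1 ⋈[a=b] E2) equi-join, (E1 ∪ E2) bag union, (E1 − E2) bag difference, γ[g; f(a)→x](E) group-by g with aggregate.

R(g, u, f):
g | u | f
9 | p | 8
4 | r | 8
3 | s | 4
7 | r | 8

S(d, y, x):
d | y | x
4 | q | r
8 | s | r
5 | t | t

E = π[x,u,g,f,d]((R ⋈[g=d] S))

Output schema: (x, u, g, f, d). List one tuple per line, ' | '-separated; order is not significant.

Stepwise |·|:
  R → 4
  S → 3
  (R ⋈[g=d] S) → 1
  π[x,u,g,f,d]((R ⋈[g=d] S)) → 1

== RESULT ==
x | u | g | f | d
r | r | 4 | 8 | 4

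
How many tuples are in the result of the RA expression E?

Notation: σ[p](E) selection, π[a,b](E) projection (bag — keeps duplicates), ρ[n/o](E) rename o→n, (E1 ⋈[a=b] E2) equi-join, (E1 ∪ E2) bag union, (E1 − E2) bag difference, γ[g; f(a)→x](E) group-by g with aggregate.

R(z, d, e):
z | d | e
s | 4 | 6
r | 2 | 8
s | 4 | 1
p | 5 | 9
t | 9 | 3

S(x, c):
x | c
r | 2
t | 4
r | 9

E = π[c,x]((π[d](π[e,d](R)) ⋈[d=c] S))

Row counts bottom-up:
  R → 5
  π[e,d](R) → 5
  π[d](π[e,d](R)) → 5
  S → 3
  (π[d](π[e,d](R)) ⋈[d=c] S) → 4
  π[c,x]((π[d](π[e,d](R)) ⋈[d=c] S)) → 4

|E| = 4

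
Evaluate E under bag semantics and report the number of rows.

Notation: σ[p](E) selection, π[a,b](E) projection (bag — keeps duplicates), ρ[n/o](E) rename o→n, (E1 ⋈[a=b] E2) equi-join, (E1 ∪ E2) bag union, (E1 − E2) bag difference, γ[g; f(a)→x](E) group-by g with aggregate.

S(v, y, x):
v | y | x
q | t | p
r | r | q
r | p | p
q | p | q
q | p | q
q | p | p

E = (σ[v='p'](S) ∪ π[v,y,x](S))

Stepwise |·|:
  S → 6
  σ[v='p'](S) → 0
  S → 6
  π[v,y,x](S) → 6
  (σ[v='p'](S) ∪ π[v,y,x](S)) → 6

|E| = 6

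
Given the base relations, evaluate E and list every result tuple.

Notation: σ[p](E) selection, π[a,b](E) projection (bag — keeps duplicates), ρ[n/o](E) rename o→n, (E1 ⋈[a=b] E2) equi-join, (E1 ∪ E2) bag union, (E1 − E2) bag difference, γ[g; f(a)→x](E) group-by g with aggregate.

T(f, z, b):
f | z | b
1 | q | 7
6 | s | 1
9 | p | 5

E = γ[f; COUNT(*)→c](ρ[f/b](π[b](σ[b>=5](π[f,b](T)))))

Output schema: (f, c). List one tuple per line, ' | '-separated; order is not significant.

Subexpression sizes:
  T → 3
  π[f,b](T) → 3
  σ[b>=5](π[f,b](T)) → 2
  π[b](σ[b>=5](π[f,b](T))) → 2
  ρ[f/b](π[b](σ[b>=5](π[f,b](T)))) → 2
  γ[f; COUNT(*)→c](ρ[f/b](π[b](σ[b>=5](π[f,b](T))))) → 2

== RESULT ==
f | c
5 | 1
7 | 1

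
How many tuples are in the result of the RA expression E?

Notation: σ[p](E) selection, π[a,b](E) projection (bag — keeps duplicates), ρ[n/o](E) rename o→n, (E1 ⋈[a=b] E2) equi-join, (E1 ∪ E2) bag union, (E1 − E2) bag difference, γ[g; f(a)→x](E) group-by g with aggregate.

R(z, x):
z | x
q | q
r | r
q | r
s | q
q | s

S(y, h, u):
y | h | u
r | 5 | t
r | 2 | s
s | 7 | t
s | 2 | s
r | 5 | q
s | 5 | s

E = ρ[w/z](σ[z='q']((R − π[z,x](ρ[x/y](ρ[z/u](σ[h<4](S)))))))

Per-node cardinality:
  R → 5
  S → 6
  σ[h<4](S) → 2
  ρ[z/u](σ[h<4](S)) → 2
  ρ[x/y](ρ[z/u](σ[h<4](S))) → 2
  π[z,x](ρ[x/y](ρ[z/u](σ[h<4](S)))) → 2
  (R − π[z,x](ρ[x/y](ρ[z/u](σ[h<4](S))))) → 5
  σ[z='q']((R − π[z,x](ρ[x/y](ρ[z/u](σ[h<4](S)))))) → 3
  ρ[w/z](σ[z='q']((R − π[z,x](ρ[x/y](ρ[z/u](σ[h<4](S))))))) → 3

|E| = 3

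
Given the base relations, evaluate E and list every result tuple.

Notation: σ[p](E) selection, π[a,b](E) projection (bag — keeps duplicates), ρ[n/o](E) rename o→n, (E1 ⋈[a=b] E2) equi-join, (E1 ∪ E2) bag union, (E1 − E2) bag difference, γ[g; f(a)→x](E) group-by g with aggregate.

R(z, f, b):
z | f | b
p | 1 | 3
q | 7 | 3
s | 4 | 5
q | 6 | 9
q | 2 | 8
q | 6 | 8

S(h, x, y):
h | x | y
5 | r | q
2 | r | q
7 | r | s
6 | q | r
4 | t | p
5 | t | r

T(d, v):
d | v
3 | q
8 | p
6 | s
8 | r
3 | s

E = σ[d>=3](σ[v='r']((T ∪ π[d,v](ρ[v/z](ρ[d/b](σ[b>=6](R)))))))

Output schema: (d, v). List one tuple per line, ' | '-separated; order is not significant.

Row counts bottom-up:
  T → 5
  R → 6
  σ[b>=6](R) → 3
  ρ[d/b](σ[b>=6](R)) → 3
  ρ[v/z](ρ[d/b](σ[b>=6](R))) → 3
  π[d,v](ρ[v/z](ρ[d/b](σ[b>=6](R)))) → 3
  (T ∪ π[d,v](ρ[v/z](ρ[d/b](σ[b>=6](R))))) → 8
  σ[v='r']((T ∪ π[d,v](ρ[v/z](ρ[d/b](σ[b>=6](R)))))) → 1
  σ[d>=3](σ[v='r']((T ∪ π[d,v](ρ[v/z](ρ[d/b](σ[b>=6](R))))))) → 1

== RESULT ==
d | v
8 | r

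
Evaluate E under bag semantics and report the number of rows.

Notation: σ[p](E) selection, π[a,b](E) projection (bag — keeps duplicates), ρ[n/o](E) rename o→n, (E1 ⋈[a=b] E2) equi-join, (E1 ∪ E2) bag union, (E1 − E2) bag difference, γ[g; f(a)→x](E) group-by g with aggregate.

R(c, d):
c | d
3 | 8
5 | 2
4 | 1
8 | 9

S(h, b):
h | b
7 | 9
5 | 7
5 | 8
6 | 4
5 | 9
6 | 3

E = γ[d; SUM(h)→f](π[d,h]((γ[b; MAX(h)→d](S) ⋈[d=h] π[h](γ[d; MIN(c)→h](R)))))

Subexpression sizes:
  S → 6
  γ[b; MAX(h)→d](S) → 5
  R → 4
  γ[d; MIN(c)→h](R) → 4
  π[h](γ[d; MIN(c)→h](R)) → 4
  (γ[b; MAX(h)→d](S) ⋈[d=h] π[h](γ[d; MIN(c)→h](R))) → 2
  π[d,h]((γ[b; MAX(h)→d](S) ⋈[d=h] π[h](γ[d; MIN(c)→h](R)))) → 2
  γ[d; SUM(h)→f](π[d,h]((γ[b; MAX(h)→d](S) ⋈[d=h] π[h](γ[d; MIN(c)→h](R))))) → 1

|E| = 1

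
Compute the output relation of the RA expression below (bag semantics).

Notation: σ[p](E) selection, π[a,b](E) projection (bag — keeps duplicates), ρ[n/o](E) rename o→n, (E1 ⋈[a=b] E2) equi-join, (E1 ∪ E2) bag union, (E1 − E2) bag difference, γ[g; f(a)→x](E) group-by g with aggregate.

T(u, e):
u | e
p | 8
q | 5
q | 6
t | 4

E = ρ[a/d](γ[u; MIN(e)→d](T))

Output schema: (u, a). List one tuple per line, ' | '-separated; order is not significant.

Stepwise |·|:
  T → 4
  γ[u; MIN(e)→d](T) → 3
  ρ[a/d](γ[u; MIN(e)→d](T)) → 3

== RESULT ==
u | a
p | 8
q | 5
t | 4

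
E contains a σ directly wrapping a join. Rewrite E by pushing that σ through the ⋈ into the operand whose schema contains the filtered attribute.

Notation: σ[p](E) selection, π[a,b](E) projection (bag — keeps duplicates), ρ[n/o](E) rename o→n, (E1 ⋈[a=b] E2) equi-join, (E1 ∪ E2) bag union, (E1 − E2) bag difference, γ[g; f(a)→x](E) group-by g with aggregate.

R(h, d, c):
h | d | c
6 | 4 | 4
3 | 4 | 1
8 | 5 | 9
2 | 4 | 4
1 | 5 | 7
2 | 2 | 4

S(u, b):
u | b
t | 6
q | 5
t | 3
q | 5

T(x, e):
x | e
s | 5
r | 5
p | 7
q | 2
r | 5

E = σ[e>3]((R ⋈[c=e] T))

σ filters on e, owned by the right side.
E' = (R ⋈[c=e] σ[e>3](T))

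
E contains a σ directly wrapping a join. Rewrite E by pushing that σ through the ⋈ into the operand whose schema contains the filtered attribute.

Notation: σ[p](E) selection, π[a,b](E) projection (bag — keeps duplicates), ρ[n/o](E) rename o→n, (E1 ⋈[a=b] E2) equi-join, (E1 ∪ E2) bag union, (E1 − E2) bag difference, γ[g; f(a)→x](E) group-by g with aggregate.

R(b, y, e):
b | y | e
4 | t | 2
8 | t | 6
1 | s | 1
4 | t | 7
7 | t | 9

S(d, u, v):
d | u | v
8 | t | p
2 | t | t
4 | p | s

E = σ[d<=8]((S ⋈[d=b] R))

σ filters on d, owned by the left side.
E' = (σ[d<=8](S) ⋈[d=b] R)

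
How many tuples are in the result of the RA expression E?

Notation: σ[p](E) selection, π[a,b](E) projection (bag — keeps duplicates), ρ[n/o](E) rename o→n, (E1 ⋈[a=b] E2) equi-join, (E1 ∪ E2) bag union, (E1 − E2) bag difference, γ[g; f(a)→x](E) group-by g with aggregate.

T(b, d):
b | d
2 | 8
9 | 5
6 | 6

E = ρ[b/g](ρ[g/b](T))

Row counts bottom-up:
  T → 3
  ρ[g/b](T) → 3
  ρ[b/g](ρ[g/b](T)) → 3

|E| = 3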